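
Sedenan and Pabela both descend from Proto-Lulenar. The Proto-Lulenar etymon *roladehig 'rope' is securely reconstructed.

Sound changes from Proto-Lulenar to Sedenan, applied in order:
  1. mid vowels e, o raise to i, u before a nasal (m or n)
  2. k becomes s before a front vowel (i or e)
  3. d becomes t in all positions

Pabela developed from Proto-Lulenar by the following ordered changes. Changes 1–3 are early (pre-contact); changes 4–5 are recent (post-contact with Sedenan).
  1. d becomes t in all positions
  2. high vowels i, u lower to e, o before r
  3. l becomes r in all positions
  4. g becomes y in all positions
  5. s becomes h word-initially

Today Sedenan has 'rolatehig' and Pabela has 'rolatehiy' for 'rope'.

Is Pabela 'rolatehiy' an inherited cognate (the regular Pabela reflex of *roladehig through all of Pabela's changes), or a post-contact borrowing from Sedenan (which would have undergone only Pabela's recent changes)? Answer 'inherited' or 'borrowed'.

If inherited, *roladehig would pass through all of Pabela's changes:
Pabela: *roladehig
  roladehig → rolatehig   [unconditioned shift]
  rolatehig (rule 2 does not apply)
  rolatehig → roratehig   [unconditioned shift]
  roratehig → roratehiy   [unconditioned shift]
  roratehiy (rule 5 does not apply)
  giving Pabela roratehiy.
If borrowed from Sedenan 'rolatehig' after the early changes, it would undergo only the recent ones:
  rule 4 (unconditioned shift): rolatehig → rolatehiy
  rule 5 (debuccalisation): no change (rolatehiy)
  ⇒ as a loan: rolatehiy
Pabela 'rolatehiy' matches the loan outcome 'rolatehiy', not the inherited 'roratehiy' — it skipped the early Pabela changes, so it was borrowed from Sedenan.

borrowed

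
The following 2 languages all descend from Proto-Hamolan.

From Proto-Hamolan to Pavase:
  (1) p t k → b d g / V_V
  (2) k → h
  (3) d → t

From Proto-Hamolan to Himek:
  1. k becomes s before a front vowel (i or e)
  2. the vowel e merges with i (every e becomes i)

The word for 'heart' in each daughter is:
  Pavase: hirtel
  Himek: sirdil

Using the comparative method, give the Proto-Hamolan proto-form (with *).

Position 5: Pavase has e, Himek has i. Pavase preserves e here (none of its changes turn any other segment into e), so the proto-segment is *e.
Position 1: Pavase has h, Himek has s. Taking the neighbouring segments as reconstructed: Pavase h could go back to *k or *h; Himek s could go back to *k or *s — the one source consistent with every daughter is *k.
Continuing position by position gives *kirdel; check it forward:
Pavase: *kirdel > hirdel > hirtel  (by unconditioned shift, unconditioned shift)
Himek: *kirdel
  kirdel → sirdel   [palatalisation]
  sirdel → sirdil   [vowel merger]
  giving Himek sirdil.
*kirdel is the unique common source.

*kirdel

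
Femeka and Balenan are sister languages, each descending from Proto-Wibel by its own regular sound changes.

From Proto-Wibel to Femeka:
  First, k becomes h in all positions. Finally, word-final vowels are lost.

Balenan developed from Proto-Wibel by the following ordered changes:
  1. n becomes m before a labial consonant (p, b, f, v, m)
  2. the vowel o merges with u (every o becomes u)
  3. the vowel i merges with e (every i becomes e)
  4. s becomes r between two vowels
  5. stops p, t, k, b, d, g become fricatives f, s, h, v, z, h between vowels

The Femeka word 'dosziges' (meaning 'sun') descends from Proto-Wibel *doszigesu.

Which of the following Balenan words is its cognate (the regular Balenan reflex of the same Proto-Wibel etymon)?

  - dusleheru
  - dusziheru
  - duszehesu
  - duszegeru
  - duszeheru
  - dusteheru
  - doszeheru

Balenan: *doszigesu > duszigesu > duszegesu > duszegeru > duszeheru  (by vowel merger, vowel merger, rhotacism, intervocalic lenition)
Among the options, 'duszeheru' alone shows every Balenan change applied in order.

duszeheru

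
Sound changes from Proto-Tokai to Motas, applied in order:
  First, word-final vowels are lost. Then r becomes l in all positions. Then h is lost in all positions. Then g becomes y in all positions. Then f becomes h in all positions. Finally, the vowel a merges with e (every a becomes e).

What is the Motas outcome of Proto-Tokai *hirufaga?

iluhey

Motas: *hirufaga > hirufag > hilufag > ilufag > ilufay > iluhay > iluhey  (by apocope, unconditioned shift, h-loss, unconditioned shift, unconditioned shift, vowel merger)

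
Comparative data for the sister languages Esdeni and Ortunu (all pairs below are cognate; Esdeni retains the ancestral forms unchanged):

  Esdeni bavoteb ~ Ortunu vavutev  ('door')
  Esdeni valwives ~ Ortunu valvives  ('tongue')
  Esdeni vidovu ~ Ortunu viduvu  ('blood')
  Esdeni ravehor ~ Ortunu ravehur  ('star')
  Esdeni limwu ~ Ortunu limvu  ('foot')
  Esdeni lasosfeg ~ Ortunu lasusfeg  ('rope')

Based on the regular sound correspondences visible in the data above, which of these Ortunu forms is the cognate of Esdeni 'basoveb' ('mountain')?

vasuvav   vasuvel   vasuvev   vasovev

bavoteb ~ vavutev — Esdeni b corresponds to Ortunu v word-initially before a back vowel.
vidovu ~ viduvu — Esdeni o corresponds to Ortunu u after a consonant, before a labial obstruent.
bavoteb ~ vavutev — Esdeni b corresponds to Ortunu v word-finally.
Applying these to Esdeni 'basoveb':
  basoveb → vasoveb   (b→v word-initially before a back vowel)
  vasoveb → vasuveb   (o→u after a consonant, before a labial obstruent)
  vasuveb → vasuvev   (b→v word-finally)
So the Ortunu cognate is 'vasuvev'.

vasuvev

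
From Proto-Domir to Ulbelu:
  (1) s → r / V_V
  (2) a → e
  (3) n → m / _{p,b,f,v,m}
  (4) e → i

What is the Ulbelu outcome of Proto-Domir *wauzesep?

wiuzirip

Ulbelu: *wauzesep > wauzerep > weuzerep > wiuzirip  (by rhotacism, vowel merger, vowel merger)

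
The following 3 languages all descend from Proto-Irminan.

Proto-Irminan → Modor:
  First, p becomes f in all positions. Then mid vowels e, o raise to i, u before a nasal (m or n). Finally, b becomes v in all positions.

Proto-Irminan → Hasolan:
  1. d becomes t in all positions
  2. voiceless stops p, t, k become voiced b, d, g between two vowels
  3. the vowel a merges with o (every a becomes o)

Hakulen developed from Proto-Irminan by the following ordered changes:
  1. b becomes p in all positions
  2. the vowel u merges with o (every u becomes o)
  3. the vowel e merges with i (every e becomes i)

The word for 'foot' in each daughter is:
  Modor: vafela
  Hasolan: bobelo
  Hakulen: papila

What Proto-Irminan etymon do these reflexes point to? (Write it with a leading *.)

Position 2: Modor has a, Hasolan has o, Hakulen has a. Modor preserves a here (none of its changes turn any other segment into a), so the proto-segment is *a.
Position 4: Modor has e, Hasolan has e, Hakulen has i. Modor preserves e here (none of its changes turn any other segment into e), so the proto-segment is *e.
Position 3: Modor has f, Hasolan has b, Hakulen has p. Taking the neighbouring segments as reconstructed: Modor f could go back to *p or *f; Hasolan b could go back to *p or *b; Hakulen p could go back to *p or *b — the one source consistent with every daughter is *p.
Verify the candidate proto-form against each daughter:
Modor: start from *bapela.
  rule 1 (unconditioned shift): bapela → bafela
  rule 2: no change — bafela
  rule 3 (unconditioned shift): bafela → vafela
  ⇒ Modor vafela
Hasolan: *bapela > babela > bobelo  (by intervocalic voicing, vowel merger)
Hakulen: start from *bapela.
  rule 1 (unconditioned shift): bapela → papela
  rule 2: no change — papela
  rule 3 (vowel merger): papela → papila
  ⇒ Hakulen papila
Only *bapela yields all of Modor vafela, Hasolan bobelo, Hakulen papila.

*bapela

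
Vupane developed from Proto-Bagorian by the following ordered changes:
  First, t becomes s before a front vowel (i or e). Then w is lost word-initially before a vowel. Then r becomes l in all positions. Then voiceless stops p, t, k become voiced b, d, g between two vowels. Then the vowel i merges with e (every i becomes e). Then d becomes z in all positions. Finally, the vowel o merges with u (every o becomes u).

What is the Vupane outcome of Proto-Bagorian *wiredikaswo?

Vupane: *wiredikaswo
  wiredikaswo (rule 1 does not apply)
  wiredikaswo → iredikaswo   [glide loss]
  iredikaswo → iledikaswo   [unconditioned shift]
  iledikaswo → iledigaswo   [intervocalic voicing]
  iledigaswo → eledegaswo   [vowel merger]
  eledegaswo → elezegaswo   [unconditioned shift]
  elezegaswo → elezegaswu   [vowel merger]
  giving Vupane elezegaswu.

elezegaswu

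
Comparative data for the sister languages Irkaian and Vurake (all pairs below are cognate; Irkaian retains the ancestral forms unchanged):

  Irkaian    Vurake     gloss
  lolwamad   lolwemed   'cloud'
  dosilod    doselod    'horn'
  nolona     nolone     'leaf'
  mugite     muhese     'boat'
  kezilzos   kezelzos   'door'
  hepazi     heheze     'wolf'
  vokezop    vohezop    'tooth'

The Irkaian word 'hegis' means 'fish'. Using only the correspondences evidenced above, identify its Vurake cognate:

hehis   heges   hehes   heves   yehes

mugite ~ muhese — Irkaian g corresponds to Vurake h between vowels (before a front vowel).
dosilod ~ doselod, mugite ~ muhese — Irkaian i corresponds to Vurake e after a consonant, before a consonant other than r, m, n, p, b, f, v.
Applying these to Irkaian 'hegis':
  hegis → hehis   (g→h between vowels (before a front vowel))
  hehis → hehes   (i→e after a consonant, before a consonant other than r, m, n, p, b, f, v)
So the Vurake cognate is 'hehes'.

hehes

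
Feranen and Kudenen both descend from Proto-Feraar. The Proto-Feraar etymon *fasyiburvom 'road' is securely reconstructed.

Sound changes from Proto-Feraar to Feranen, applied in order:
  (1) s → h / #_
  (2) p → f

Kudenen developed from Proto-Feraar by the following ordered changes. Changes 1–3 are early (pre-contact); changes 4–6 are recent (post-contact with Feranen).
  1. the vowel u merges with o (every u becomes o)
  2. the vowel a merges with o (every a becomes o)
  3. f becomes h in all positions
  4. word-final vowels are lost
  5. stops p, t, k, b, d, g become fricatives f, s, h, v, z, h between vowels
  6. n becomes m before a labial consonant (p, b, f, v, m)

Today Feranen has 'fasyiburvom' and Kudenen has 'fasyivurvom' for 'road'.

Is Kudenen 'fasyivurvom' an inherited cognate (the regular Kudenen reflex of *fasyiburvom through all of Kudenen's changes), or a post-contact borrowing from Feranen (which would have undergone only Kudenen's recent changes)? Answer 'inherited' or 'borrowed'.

If inherited, *fasyiburvom would pass through all of Kudenen's changes:
Kudenen: *fasyiburvom > fasyiborvom > fosyiborvom > hosyiborvom > hosyivorvom  (by vowel merger, vowel merger, unconditioned shift, intervocalic lenition)
If borrowed from Feranen 'fasyiburvom' after the early changes, it would undergo only the recent ones:
  rule 4 (apocope): no change (fasyiburvom)
  rule 5 (intervocalic lenition): fasyiburvom → fasyivurvom
  rule 6 (nasal place assimilation): no change (fasyivurvom)
  ⇒ as a loan: fasyivurvom
Kudenen 'fasyivurvom' matches the loan outcome 'fasyivurvom', not the inherited 'hosyivorvom' — it skipped the early Kudenen changes, so it was borrowed from Feranen.

borrowed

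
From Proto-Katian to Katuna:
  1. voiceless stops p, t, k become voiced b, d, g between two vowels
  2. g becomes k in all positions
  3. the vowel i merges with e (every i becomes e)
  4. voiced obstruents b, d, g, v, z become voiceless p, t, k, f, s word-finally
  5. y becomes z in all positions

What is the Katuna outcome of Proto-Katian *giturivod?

Katuna: *giturivod > gidurivod > kidurivod > kedurevod > kedurevot  (by intervocalic voicing, unconditioned shift, vowel merger, final devoicing)

kedurevot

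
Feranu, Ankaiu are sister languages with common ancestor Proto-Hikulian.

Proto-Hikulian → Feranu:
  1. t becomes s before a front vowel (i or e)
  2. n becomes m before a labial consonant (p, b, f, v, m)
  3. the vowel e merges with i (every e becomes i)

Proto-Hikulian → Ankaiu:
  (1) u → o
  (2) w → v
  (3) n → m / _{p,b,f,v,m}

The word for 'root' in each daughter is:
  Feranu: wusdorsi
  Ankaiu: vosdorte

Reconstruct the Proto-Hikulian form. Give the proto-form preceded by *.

*wusdorte

Position 1: Feranu has w, Ankaiu has v. Feranu preserves w here (none of its changes turn any other segment into w), so the proto-segment is *w.
Position 2: Feranu has u, Ankaiu has o. Feranu preserves u here (none of its changes turn any other segment into u), so the proto-segment is *u.
This points to *wusdorte. Verify forward in each daughter:
Feranu: *wusdorte
  wusdorte → wusdorse   [palatalisation]
  wusdorse (rule 2 does not apply)
  wusdorse → wusdorsi   [vowel merger]
  giving Feranu wusdorsi.
Ankaiu: *wusdorte
  wusdorte → wosdorte   [vowel merger]
  wosdorte → vosdorte   [unconditioned shift]
  vosdorte (rule 3 does not apply)
  giving Ankaiu vosdorte.
No other proto-form is consistent with every reflex, so the reconstruction is *wusdorte.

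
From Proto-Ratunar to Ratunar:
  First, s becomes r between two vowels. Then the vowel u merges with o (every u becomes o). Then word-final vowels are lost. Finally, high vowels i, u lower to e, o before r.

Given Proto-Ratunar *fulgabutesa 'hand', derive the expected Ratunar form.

Ratunar: start from *fulgabutesa.
  rule 1 (rhotacism): fulgabutesa → fulgabutera
  rule 2 (vowel merger): fulgabutera → folgabotera
  rule 3 (apocope): folgabotera → folgaboter
  rule 4: no change — folgaboter
  ⇒ Ratunar folgaboter

folgaboter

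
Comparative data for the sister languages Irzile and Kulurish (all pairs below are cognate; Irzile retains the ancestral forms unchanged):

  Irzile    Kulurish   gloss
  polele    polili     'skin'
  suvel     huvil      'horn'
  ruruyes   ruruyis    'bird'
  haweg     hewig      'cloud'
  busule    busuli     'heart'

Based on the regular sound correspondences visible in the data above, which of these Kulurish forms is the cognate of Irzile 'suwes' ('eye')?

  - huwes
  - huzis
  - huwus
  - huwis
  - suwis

suvel ~ huvil — Irzile s corresponds to Kulurish h word-initially before a back vowel.
polele ~ polili, suvel ~ huvil — Irzile e corresponds to Kulurish i after a consonant, before a consonant other than r, m, n, p, b, f, v.
Applying these to Irzile 'suwes':
  suwes → huwes   (s→h word-initially before a back vowel)
  huwes → huwis   (e→i after a consonant, before a consonant other than r, m, n, p, b, f, v)
So the Kulurish cognate is 'huwis'.

huwis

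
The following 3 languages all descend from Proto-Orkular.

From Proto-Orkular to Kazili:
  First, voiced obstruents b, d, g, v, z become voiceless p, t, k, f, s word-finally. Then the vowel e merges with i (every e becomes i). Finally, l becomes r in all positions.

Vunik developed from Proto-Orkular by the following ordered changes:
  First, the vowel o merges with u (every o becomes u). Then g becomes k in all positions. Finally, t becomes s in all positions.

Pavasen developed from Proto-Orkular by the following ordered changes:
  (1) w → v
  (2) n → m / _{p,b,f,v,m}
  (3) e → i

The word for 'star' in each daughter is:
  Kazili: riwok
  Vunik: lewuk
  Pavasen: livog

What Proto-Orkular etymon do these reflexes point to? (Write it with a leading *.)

Position 4: Kazili has o, Vunik has u, Pavasen has o. Kazili preserves o here (none of its changes turn any other segment into o), so the proto-segment is *o.
Position 1: Kazili has r, Vunik has l, Pavasen has l. Vunik preserves l here (none of its changes turn any other segment into l), so the proto-segment is *l.
Position 3: Kazili has w, Vunik has w, Pavasen has v. Kazili preserves w here (none of its changes turn any other segment into w), so the proto-segment is *w.
Continuing position by position gives *lewog; check it forward:
Kazili: start from *lewog.
  rule 1 (final devoicing): lewog → lewok
  rule 2 (vowel merger): lewok → liwok
  rule 3 (unconditioned shift): liwok → riwok
  ⇒ Kazili riwok
Vunik: *lewog > lewug > lewuk  (by vowel merger, unconditioned shift)
Pavasen: *lewog
  lewog → levog   [unconditioned shift]
  levog (rule 2 does not apply)
  levog → livog   [vowel merger]
  giving Pavasen livog.
*lewog is the unique common source.

*lewog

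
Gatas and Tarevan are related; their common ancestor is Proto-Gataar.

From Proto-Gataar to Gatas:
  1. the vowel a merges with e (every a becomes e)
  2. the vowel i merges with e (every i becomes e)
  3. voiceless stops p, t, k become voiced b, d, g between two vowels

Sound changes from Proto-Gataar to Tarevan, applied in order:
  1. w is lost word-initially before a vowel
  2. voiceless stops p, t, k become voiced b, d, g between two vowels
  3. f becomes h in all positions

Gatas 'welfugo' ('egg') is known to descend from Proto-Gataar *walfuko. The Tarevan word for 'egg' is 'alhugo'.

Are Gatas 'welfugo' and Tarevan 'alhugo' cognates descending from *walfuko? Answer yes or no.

yes

Derive the expected Tarevan reflex of *walfuko:
Tarevan: *walfuko
  walfuko → alfuko   [glide loss]
  alfuko → alfugo   [intervocalic voicing]
  alfugo → alhugo   [unconditioned shift]
  giving Tarevan alhugo.
Tarevan 'alhugo' matches the regular reflex exactly, so the pair is cognate.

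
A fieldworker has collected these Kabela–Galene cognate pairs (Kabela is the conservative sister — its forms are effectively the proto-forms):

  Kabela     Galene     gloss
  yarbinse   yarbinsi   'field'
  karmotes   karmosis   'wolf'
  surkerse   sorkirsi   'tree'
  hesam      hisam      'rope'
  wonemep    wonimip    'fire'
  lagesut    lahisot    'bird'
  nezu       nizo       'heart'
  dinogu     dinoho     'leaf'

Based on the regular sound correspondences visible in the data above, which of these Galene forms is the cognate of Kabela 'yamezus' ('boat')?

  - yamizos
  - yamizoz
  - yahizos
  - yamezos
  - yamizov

karmotes ~ karmosis, hesam ~ hisam — Kabela e corresponds to Galene i after a consonant, before a consonant other than r, m, n, p, b, f, v.
lagesut ~ lahisot — Kabela u corresponds to Galene o after a consonant, before a consonant other than r, m, n, p, b, f, v.
Applying these to Kabela 'yamezus':
  yamezus → yamizus   (e→i after a consonant, before a consonant other than r, m, n, p, b, f, v)
  yamizus → yamizos   (u→o after a consonant, before a consonant other than r, m, n, p, b, f, v)
So the Galene cognate is 'yamizos'.

yamizos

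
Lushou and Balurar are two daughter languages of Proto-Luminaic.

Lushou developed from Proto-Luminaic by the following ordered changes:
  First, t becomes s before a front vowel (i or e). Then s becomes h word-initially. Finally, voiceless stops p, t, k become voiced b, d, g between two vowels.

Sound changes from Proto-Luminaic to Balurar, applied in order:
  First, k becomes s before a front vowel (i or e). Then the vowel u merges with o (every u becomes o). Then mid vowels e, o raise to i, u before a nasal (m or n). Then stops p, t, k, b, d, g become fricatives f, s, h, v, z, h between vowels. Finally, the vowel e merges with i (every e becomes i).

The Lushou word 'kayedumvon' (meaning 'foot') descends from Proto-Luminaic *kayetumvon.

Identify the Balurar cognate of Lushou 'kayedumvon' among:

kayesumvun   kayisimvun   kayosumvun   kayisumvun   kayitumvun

Balurar: *kayetumvon > kayetomvon > kayetumvun > kayesumvun > kayisumvun  (by vowel merger, pre-nasal raising, intervocalic lenition, vowel merger)
Only 'kayisumvun' matches the regular Balurar development of *kayetumvon.

kayisumvun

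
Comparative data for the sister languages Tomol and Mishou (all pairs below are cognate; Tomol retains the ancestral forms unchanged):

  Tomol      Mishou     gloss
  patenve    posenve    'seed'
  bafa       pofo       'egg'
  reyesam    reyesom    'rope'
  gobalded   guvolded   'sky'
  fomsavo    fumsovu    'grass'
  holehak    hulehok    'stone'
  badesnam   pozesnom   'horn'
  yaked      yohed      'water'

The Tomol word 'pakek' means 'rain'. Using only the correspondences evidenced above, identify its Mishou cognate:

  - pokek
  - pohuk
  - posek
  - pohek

pohek

patenve ~ posenve, gobalded ~ guvolded — Tomol a corresponds to Mishou o after a consonant, before a consonant other than r, m, n, p, b, f, v.
yaked ~ yohed — Tomol k corresponds to Mishou h between vowels (before a front vowel).
Applying these to Tomol 'pakek':
  pakek → pokek   (a→o after a consonant, before a consonant other than r, m, n, p, b, f, v)
  pokek → pohek   (k→h between vowels (before a front vowel))
So the Mishou cognate is 'pohek'.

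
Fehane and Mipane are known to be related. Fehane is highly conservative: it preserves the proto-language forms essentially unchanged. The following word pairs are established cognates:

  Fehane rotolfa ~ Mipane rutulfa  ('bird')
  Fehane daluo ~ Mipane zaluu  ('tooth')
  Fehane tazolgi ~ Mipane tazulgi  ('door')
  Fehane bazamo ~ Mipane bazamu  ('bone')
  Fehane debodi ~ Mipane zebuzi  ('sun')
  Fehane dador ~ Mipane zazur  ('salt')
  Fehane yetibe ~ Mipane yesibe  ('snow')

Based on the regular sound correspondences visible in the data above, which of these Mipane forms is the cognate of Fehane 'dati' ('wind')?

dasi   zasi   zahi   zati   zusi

zasi

daluo ~ zaluu, dador ~ zazur — Fehane d corresponds to Mipane z word-initially before a back vowel.
yetibe ~ yesibe — Fehane t corresponds to Mipane s between vowels (before a front vowel).
Applying these to Fehane 'dati':
  dati → zati   (d→z word-initially before a back vowel)
  zati → zasi   (t→s between vowels (before a front vowel))
So the Mipane cognate is 'zasi'.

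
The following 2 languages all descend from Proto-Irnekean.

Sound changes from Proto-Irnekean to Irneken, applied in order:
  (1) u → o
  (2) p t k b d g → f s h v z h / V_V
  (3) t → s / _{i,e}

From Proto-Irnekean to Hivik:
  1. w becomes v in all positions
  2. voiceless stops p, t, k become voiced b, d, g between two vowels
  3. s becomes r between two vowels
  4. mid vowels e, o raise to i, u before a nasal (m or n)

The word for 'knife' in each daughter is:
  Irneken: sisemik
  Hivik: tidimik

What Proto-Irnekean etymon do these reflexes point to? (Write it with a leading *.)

Position 1: Irneken has s, Hivik has t. Hivik preserves t here (none of its changes turn any other segment into t), so the proto-segment is *t.
Position 3: Irneken has s, Hivik has d. Taking the neighbouring segments as reconstructed: Irneken s could go back to *t or *s; Hivik d could go back to *t or *d — the one source consistent with every daughter is *t.
Position 4: Irneken has e, Hivik has i. Irneken preserves e here (none of its changes turn any other segment into e), so the proto-segment is *e.
Continuing position by position gives *titemik; check it forward:
Irneken: *titemik
  titemik (rule 1 does not apply)
  titemik → tisemik   [intervocalic lenition]
  tisemik → sisemik   [palatalisation]
  giving Irneken sisemik.
Hivik: start from *titemik.
  rule 1: no change — titemik
  rule 2 (intervocalic voicing): titemik → tidemik
  rule 3: no change — tidemik
  rule 4 (pre-nasal raising): tidemik → tidimik
  ⇒ Hivik tidimik
Only *titemik yields all of Irneken sisemik, Hivik tidimik.

*titemik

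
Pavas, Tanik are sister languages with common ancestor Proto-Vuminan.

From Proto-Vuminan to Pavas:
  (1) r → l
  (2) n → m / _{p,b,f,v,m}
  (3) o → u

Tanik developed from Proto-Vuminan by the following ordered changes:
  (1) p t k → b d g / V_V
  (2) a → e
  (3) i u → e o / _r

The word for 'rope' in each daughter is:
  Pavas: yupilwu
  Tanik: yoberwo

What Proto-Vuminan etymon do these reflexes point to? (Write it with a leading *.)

Position 7: Pavas has u, Tanik has o. Taking the neighbouring segments as reconstructed: Pavas u could go back to *o or *u; Tanik o can only go back to *o — the one source consistent with every daughter is *o.
Position 2: Pavas has u, Tanik has o. Taking the neighbouring segments as reconstructed: Pavas u could go back to *o or *u; Tanik o can only go back to *o — the one source consistent with every daughter is *o.
Position 5: Pavas has l, Tanik has r. Tanik preserves r here (none of its changes turn any other segment into r), so the proto-segment is *r.
Verify the candidate proto-form against each daughter:
Pavas: start from *yopirwo.
  rule 1 (unconditioned shift): yopirwo → yopilwo
  rule 2: no change — yopilwo
  rule 3 (vowel merger): yopilwo → yupilwu
  ⇒ Pavas yupilwu
Tanik: *yopirwo > yobirwo > yoberwo  (by intervocalic voicing, pre-rhotic lowering)
*yopirwo is the unique common source.

*yopirwo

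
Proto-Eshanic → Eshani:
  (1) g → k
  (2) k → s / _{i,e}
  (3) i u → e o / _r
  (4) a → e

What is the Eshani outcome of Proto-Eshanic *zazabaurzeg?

zezebeorzek

Eshani: *zazabaurzeg
  zazabaurzeg → zazabaurzek   [unconditioned shift]
  zazabaurzek (rule 2 does not apply)
  zazabaurzek → zazabaorzek   [pre-rhotic lowering]
  zazabaorzek → zezebeorzek   [vowel merger]
  giving Eshani zezebeorzek.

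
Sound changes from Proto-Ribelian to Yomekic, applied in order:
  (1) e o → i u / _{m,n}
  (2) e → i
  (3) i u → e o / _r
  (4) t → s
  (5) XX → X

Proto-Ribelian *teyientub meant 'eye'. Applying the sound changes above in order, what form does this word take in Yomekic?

siyinsub

Yomekic: *teyientub
  teyientub → teyiintub   [pre-nasal raising]
  teyiintub → tiyiintub   [vowel merger]
  tiyiintub (rule 3 does not apply)
  tiyiintub → siyiinsub   [unconditioned shift]
  siyiinsub → siyinsub   [degemination]
  giving Yomekic siyinsub.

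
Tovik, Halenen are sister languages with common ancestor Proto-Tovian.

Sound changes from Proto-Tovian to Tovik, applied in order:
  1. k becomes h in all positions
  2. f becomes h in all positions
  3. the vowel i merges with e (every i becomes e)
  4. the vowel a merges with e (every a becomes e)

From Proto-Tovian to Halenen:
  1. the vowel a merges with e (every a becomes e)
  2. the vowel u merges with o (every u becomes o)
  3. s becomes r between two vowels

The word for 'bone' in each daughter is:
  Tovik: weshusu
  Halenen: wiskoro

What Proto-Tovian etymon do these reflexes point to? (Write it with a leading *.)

Position 7: Tovik has u, Halenen has o. Tovik preserves u here (none of its changes turn any other segment into u), so the proto-segment is *u.
Position 5: Tovik has u, Halenen has o. Tovik preserves u here (none of its changes turn any other segment into u), so the proto-segment is *u.
Verify the candidate proto-form against each daughter:
Tovik: start from *wiskusu.
  rule 1 (unconditioned shift): wiskusu → wishusu
  rule 2: no change — wishusu
  rule 3 (vowel merger): wishusu → weshusu
  rule 4: no change — weshusu
  ⇒ Tovik weshusu
Halenen: start from *wiskusu.
  rule 1: no change — wiskusu
  rule 2 (vowel merger): wiskusu → wiskoso
  rule 3 (rhotacism): wiskoso → wiskoro
  ⇒ Halenen wiskoro
Only *wiskusu yields all of Tovik weshusu, Halenen wiskoro.

*wiskusu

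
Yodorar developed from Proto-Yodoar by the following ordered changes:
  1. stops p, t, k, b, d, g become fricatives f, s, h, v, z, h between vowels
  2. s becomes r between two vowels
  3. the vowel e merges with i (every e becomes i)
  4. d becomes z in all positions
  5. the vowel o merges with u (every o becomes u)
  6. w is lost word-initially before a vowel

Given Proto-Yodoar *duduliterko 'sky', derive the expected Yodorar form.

Yodorar: start from *duduliterko.
  rule 1 (intervocalic lenition): duduliterko → duzuliserko
  rule 2 (rhotacism): duzuliserko → duzulirerko
  rule 3 (vowel merger): duzulirerko → duzulirirko
  rule 4 (unconditioned shift): duzulirirko → zuzulirirko
  rule 5 (vowel merger): zuzulirirko → zuzulirirku
  rule 6: no change — zuzulirirku
  ⇒ Yodorar zuzulirirku

zuzulirirku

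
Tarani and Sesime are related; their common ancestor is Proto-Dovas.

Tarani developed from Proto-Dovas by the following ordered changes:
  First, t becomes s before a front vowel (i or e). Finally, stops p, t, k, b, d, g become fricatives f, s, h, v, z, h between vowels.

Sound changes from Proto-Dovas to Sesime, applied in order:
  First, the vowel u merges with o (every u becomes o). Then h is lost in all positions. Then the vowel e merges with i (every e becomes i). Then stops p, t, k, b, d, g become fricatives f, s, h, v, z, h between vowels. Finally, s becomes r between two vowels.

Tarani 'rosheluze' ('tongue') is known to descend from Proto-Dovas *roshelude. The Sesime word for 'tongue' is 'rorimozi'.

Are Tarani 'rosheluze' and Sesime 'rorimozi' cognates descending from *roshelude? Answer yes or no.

Derive the expected Sesime reflex of *roshelude:
Sesime: start from *roshelude.
  rule 1 (vowel merger): roshelude → roshelode
  rule 2 (h-loss): roshelode → roselode
  rule 3 (vowel merger): roselode → rosilodi
  rule 4 (intervocalic lenition): rosilodi → rosilozi
  rule 5 (rhotacism): rosilozi → rorilozi
  ⇒ Sesime rorilozi
The regular Sesime reflex would be 'rorilozi', but the attested form is 'rorimozi'. The correspondence is irregular, so they are not cognates (the Sesime form has a different source).

no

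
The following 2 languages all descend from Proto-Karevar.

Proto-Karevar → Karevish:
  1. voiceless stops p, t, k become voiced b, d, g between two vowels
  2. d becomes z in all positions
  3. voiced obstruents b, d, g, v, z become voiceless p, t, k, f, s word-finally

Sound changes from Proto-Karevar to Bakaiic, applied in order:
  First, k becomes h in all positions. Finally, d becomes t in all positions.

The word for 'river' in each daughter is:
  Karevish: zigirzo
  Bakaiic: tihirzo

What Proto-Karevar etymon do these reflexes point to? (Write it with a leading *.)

Position 3: Karevish has g, Bakaiic has h. Taking the neighbouring segments as reconstructed: Karevish g could go back to *k or *g; Bakaiic h could go back to *k or *h — the one source consistent with every daughter is *k.
Position 1: Karevish has z, Bakaiic has t. Taking the neighbouring segments as reconstructed: Karevish z could go back to *d or *z; Bakaiic t could go back to *t or *d — the one source consistent with every daughter is *d.
Continuing position by position gives *dikirzo; check it forward:
Karevish: *dikirzo
  dikirzo → digirzo   [intervocalic voicing]
  digirzo → zigirzo   [unconditioned shift]
  zigirzo (rule 3 does not apply)
  giving Karevish zigirzo.
Bakaiic: start from *dikirzo.
  rule 1 (unconditioned shift): dikirzo → dihirzo
  rule 2 (unconditioned shift): dihirzo → tihirzo
  ⇒ Bakaiic tihirzo
Only *dikirzo yields all of Karevish zigirzo, Bakaiic tihirzo.

*dikirzo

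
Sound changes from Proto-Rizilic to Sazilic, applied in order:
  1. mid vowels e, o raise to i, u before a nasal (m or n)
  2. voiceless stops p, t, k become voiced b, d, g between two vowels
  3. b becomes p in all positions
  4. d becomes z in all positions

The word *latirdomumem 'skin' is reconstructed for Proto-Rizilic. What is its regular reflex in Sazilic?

lazirzumumim

Sazilic: *latirdomumem > latirdumumim > ladirdumumim > lazirzumumim  (by pre-nasal raising, intervocalic voicing, unconditioned shift)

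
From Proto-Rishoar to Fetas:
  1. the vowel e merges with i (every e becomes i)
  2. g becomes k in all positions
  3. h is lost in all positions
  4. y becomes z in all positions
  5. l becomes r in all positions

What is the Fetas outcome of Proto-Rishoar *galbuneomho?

Fetas: *galbuneomho > galbuniomho > kalbuniomho > kalbuniomo > karbuniomo  (by vowel merger, unconditioned shift, h-loss, unconditioned shift)

karbuniomo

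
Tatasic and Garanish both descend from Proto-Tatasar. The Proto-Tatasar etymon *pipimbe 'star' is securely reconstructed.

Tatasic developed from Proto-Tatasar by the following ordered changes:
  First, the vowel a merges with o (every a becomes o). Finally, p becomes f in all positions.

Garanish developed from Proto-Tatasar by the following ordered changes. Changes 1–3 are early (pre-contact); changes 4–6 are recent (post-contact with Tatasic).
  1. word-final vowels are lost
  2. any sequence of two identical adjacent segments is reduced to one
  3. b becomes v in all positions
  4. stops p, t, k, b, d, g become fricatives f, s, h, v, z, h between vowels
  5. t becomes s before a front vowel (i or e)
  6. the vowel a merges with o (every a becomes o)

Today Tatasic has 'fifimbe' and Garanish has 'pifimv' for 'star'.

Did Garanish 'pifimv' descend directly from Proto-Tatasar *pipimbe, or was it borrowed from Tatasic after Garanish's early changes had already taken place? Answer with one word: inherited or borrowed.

inherited

If inherited, *pipimbe would pass through all of Garanish's changes:
Garanish: *pipimbe
  pipimbe → pipimb   [apocope]
  pipimb (rule 2 does not apply)
  pipimb → pipimv   [unconditioned shift]
  pipimv → pifimv   [intervocalic lenition]
  pifimv (rule 5 does not apply)
  pifimv (rule 6 does not apply)
  giving Garanish pifimv.
If borrowed from Tatasic 'fifimbe' after the early changes, it would undergo only the recent ones:
  rule 4 (intervocalic lenition): no change (fifimbe)
  rule 5 (palatalisation): no change (fifimbe)
  rule 6 (vowel merger): no change (fifimbe)
  ⇒ as a loan: fifimbe
Garanish 'pifimv' matches the inherited outcome exactly, so it is an inherited cognate, not a loan.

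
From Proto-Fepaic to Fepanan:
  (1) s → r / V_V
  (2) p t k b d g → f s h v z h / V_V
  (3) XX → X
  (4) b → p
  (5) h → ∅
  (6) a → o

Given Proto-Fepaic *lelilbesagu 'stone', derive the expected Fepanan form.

lelilperou

Fepanan: *lelilbesagu
  lelilbesagu → lelilberagu   [rhotacism]
  lelilberagu → lelilberahu   [intervocalic lenition]
  lelilberahu (rule 3 does not apply)
  lelilberahu → lelilperahu   [unconditioned shift]
  lelilperahu → lelilperau   [h-loss]
  lelilperau → lelilperou   [vowel merger]
  giving Fepanan lelilperou.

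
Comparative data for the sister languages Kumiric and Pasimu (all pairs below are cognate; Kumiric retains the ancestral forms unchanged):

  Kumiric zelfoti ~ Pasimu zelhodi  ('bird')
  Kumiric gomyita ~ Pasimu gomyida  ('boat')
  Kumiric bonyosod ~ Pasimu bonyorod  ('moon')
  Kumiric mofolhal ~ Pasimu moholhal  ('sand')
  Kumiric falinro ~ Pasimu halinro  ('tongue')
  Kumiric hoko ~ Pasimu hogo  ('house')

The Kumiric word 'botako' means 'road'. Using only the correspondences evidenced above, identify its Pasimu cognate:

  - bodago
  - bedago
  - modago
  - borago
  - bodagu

gomyita ~ gomyida — Kumiric t corresponds to Pasimu d between vowels (before a back vowel).
hoko ~ hogo — Kumiric k corresponds to Pasimu g between vowels (before a back vowel).
Applying these to Kumiric 'botako':
  botako → bodako   (t→d between vowels (before a back vowel))
  bodako → bodago   (k→g between vowels (before a back vowel))
So the Pasimu cognate is 'bodago'.

bodago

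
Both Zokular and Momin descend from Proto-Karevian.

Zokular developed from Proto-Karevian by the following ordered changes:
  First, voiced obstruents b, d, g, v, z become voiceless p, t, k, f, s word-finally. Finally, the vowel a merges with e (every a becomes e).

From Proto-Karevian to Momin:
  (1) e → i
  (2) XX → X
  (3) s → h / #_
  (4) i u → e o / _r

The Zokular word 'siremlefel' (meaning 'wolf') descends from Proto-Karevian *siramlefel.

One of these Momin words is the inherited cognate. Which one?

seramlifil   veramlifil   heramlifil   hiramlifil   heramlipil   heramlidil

Momin: *siramlefel > siramlifil > hiramlifil > heramlifil  (by vowel merger, debuccalisation, pre-rhotic lowering)

heramlifil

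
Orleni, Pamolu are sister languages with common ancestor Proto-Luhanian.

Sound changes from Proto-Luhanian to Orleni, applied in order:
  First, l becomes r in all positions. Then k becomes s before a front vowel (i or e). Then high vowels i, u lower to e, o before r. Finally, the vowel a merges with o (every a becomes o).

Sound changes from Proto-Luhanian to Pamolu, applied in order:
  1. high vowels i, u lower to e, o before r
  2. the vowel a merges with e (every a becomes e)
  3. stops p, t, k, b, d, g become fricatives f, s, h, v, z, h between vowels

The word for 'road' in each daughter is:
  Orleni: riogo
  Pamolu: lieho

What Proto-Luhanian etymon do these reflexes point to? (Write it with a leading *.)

*liago

Position 4: Orleni has g, Pamolu has h. Orleni preserves g here (none of its changes turn any other segment into g), so the proto-segment is *g.
Position 3: Orleni has o, Pamolu has e. Taking the neighbouring segments as reconstructed: Orleni o could go back to *a or *o; Pamolu e could go back to *a or *e — the one source consistent with every daughter is *a.
This points to *liago. Verify forward in each daughter:
Orleni: *liago
  liago → riago   [unconditioned shift]
  riago (rule 2 does not apply)
  riago (rule 3 does not apply)
  riago → riogo   [vowel merger]
  giving Orleni riogo.
Pamolu: *liago > liego > lieho  (by vowel merger, intervocalic lenition)
*liago is the unique common source.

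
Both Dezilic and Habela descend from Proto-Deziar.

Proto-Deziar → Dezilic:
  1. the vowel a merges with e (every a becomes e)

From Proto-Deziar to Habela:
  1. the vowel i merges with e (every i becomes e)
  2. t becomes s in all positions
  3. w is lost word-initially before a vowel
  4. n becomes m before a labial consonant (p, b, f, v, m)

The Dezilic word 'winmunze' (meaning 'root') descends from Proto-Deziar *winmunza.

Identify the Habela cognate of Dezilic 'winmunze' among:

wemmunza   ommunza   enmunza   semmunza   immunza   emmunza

Habela: *winmunza > wenmunza > enmunza > emmunza  (by vowel merger, glide loss, nasal place assimilation)
Only 'emmunza' matches the regular Habela development of *winmunza.

emmunza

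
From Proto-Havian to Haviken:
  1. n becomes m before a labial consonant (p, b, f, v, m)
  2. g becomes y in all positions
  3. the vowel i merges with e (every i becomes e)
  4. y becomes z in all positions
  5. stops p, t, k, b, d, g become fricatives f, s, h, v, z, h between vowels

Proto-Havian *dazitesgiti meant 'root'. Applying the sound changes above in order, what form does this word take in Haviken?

Haviken: start from *dazitesgiti.
  rule 1: no change — dazitesgiti
  rule 2 (unconditioned shift): dazitesgiti → dazitesyiti
  rule 3 (vowel merger): dazitesyiti → dazetesyete
  rule 4 (unconditioned shift): dazetesyete → dazeteszete
  rule 5 (intervocalic lenition): dazeteszete → dazeseszese
  ⇒ Haviken dazeseszese

dazeseszese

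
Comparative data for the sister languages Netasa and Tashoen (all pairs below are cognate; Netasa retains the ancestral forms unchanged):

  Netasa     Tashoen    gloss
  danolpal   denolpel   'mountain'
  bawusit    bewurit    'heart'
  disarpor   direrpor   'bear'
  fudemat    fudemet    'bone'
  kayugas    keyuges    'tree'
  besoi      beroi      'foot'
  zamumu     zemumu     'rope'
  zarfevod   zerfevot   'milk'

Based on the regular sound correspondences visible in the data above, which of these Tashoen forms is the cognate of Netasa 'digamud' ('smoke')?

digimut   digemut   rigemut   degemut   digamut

zamumu ~ zemumu — Netasa a corresponds to Tashoen e after a consonant, before a nasal.
zarfevod ~ zerfevot — Netasa d corresponds to Tashoen t word-finally.
Applying these to Netasa 'digamud':
  digamud → digemud   (a→e after a consonant, before a nasal)
  digemud → digemut   (d→t word-finally)
So the Tashoen cognate is 'digemut'.

digemut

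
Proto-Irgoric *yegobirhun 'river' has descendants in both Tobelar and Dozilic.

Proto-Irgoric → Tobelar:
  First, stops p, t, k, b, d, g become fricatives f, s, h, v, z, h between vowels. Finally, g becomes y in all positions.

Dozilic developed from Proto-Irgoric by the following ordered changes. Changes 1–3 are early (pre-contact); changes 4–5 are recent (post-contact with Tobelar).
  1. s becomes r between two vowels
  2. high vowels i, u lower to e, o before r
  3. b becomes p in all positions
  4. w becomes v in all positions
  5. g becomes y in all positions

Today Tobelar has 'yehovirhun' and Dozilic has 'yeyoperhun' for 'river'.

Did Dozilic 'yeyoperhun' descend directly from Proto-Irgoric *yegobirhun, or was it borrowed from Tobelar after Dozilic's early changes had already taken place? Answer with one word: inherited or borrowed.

If inherited, *yegobirhun would pass through all of Dozilic's changes:
Dozilic: *yegobirhun > yegoberhun > yegoperhun > yeyoperhun  (by pre-rhotic lowering, unconditioned shift, unconditioned shift)
If borrowed from Tobelar 'yehovirhun' after the early changes, it would undergo only the recent ones:
  rule 4 (unconditioned shift): no change (yehovirhun)
  rule 5 (unconditioned shift): no change (yehovirhun)
  ⇒ as a loan: yehovirhun
Dozilic 'yeyoperhun' matches the inherited outcome exactly, so it is an inherited cognate, not a loan.

inherited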